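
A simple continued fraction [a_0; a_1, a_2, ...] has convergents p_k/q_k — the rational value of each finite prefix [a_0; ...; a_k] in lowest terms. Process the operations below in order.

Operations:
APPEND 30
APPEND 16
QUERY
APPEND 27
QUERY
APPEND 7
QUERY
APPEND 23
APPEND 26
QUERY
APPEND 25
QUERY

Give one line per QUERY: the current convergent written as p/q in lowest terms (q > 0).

APPEND 30: p_0 = 30·1 + 0 = 30, q_0 = 30·0 + 1 = 1 → 30/1
APPEND 16: p_1 = 16·30 + 1 = 481, q_1 = 16·1 + 0 = 16 → 481/16
APPEND 27: p_2 = 27·481 + 30 = 13017, q_2 = 27·16 + 1 = 433 → 13017/433
APPEND 7: p_3 = 7·13017 + 481 = 91600, q_3 = 7·433 + 16 = 3047 → 91600/3047
APPEND 23: p_4 = 23·91600 + 13017 = 2119817, q_4 = 23·3047 + 433 = 70514 → 2119817/70514
APPEND 26: p_5 = 26·2119817 + 91600 = 55206842, q_5 = 26·70514 + 3047 = 1836411 → 55206842/1836411
APPEND 25: p_6 = 25·55206842 + 2119817 = 1382290867, q_6 = 25·1836411 + 70514 = 45980789 → 1382290867/45980789

481/16
13017/433
91600/3047
55206842/1836411
1382290867/45980789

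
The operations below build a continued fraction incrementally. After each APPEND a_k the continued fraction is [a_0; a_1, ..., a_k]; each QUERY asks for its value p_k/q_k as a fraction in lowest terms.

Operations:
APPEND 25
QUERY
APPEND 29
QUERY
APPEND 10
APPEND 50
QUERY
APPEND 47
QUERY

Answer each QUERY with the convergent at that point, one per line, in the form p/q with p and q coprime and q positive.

25/1
726/29
364976/14579
17161157/685504

APPEND 25: p_0 = 25·1 + 0 = 25, q_0 = 25·0 + 1 = 1 → 25/1
APPEND 29: p_1 = 29·25 + 1 = 726, q_1 = 29·1 + 0 = 29 → 726/29
APPEND 10: p_2 = 10·726 + 25 = 7285, q_2 = 10·29 + 1 = 291 → 7285/291
APPEND 50: p_3 = 50·7285 + 726 = 364976, q_3 = 50·291 + 29 = 14579 → 364976/14579
APPEND 47: p_4 = 47·364976 + 7285 = 17161157, q_4 = 47·14579 + 291 = 685504 → 17161157/685504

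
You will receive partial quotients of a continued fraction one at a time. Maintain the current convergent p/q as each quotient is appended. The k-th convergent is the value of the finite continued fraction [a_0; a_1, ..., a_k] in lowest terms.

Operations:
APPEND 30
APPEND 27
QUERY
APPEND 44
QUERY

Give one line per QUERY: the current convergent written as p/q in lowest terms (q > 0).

811/27
35714/1189

APPEND 30: p_0 = 30·1 + 0 = 30, q_0 = 30·0 + 1 = 1 → 30/1
APPEND 27: p_1 = 27·30 + 1 = 811, q_1 = 27·1 + 0 = 27 → 811/27
APPEND 44: p_2 = 44·811 + 30 = 35714, q_2 = 44·27 + 1 = 1189 → 35714/1189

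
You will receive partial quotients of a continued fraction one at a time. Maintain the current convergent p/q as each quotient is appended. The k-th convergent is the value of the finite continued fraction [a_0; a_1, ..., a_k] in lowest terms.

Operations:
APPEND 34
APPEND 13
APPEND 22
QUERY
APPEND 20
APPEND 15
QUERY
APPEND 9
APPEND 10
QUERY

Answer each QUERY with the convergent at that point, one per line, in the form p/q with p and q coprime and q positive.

9780/287
2950425/86582
270449105/7936492

APPEND 34: p_0 = 34·1 + 0 = 34, q_0 = 34·0 + 1 = 1 → 34/1
APPEND 13: p_1 = 13·34 + 1 = 443, q_1 = 13·1 + 0 = 13 → 443/13
APPEND 22: p_2 = 22·443 + 34 = 9780, q_2 = 22·13 + 1 = 287 → 9780/287
APPEND 20: p_3 = 20·9780 + 443 = 196043, q_3 = 20·287 + 13 = 5753 → 196043/5753
APPEND 15: p_4 = 15·196043 + 9780 = 2950425, q_4 = 15·5753 + 287 = 86582 → 2950425/86582
APPEND 9: p_5 = 9·2950425 + 196043 = 26749868, q_5 = 9·86582 + 5753 = 784991 → 26749868/784991
APPEND 10: p_6 = 10·26749868 + 2950425 = 270449105, q_6 = 10·784991 + 86582 = 7936492 → 270449105/7936492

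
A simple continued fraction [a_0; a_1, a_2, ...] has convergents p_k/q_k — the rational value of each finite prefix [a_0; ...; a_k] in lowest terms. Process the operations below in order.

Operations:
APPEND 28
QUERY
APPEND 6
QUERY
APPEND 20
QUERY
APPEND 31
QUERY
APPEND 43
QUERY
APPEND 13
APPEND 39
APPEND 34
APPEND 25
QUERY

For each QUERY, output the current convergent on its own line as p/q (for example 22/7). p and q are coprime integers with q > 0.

28/1
169/6
3408/121
105817/3757
4553539/161672
1973525844025/70069427374

APPEND 28: p_0 = 28·1 + 0 = 28, q_0 = 28·0 + 1 = 1 → 28/1
APPEND 6: p_1 = 6·28 + 1 = 169, q_1 = 6·1 + 0 = 6 → 169/6
APPEND 20: p_2 = 20·169 + 28 = 3408, q_2 = 20·6 + 1 = 121 → 3408/121
APPEND 31: p_3 = 31·3408 + 169 = 105817, q_3 = 31·121 + 6 = 3757 → 105817/3757
APPEND 43: p_4 = 43·105817 + 3408 = 4553539, q_4 = 43·3757 + 121 = 161672 → 4553539/161672
APPEND 13: p_5 = 13·4553539 + 105817 = 59301824, q_5 = 13·161672 + 3757 = 2105493 → 59301824/2105493
APPEND 39: p_6 = 39·59301824 + 4553539 = 2317324675, q_6 = 39·2105493 + 161672 = 82275899 → 2317324675/82275899
APPEND 34: p_7 = 34·2317324675 + 59301824 = 78848340774, q_7 = 34·82275899 + 2105493 = 2799486059 → 78848340774/2799486059
APPEND 25: p_8 = 25·78848340774 + 2317324675 = 1973525844025, q_8 = 25·2799486059 + 82275899 = 70069427374 → 1973525844025/70069427374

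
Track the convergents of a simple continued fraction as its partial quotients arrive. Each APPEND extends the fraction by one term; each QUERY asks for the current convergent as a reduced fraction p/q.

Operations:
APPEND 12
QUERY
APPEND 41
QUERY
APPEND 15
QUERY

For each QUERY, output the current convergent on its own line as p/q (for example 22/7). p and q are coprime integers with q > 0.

12/1
493/41
7407/616

APPEND 12: p_0 = 12·1 + 0 = 12, q_0 = 12·0 + 1 = 1 → 12/1
APPEND 41: p_1 = 41·12 + 1 = 493, q_1 = 41·1 + 0 = 41 → 493/41
APPEND 15: p_2 = 15·493 + 12 = 7407, q_2 = 15·41 + 1 = 616 → 7407/616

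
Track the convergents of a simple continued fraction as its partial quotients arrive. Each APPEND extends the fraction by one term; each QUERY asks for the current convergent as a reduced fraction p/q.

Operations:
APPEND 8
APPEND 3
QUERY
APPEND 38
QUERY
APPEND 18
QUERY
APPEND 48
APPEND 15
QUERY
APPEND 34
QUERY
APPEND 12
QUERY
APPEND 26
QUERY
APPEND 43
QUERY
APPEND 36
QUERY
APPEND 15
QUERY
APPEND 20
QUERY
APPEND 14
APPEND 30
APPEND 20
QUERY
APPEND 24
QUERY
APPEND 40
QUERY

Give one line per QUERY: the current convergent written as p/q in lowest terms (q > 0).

APPEND 8: p_0 = 8·1 + 0 = 8, q_0 = 8·0 + 1 = 1 → 8/1
APPEND 3: p_1 = 3·8 + 1 = 25, q_1 = 3·1 + 0 = 3 → 25/3
APPEND 38: p_2 = 38·25 + 8 = 958, q_2 = 38·3 + 1 = 115 → 958/115
APPEND 18: p_3 = 18·958 + 25 = 17269, q_3 = 18·115 + 3 = 2073 → 17269/2073
APPEND 48: p_4 = 48·17269 + 958 = 829870, q_4 = 48·2073 + 115 = 99619 → 829870/99619
APPEND 15: p_5 = 15·829870 + 17269 = 12465319, q_5 = 15·99619 + 2073 = 1496358 → 12465319/1496358
APPEND 34: p_6 = 34·12465319 + 829870 = 424650716, q_6 = 34·1496358 + 99619 = 50975791 → 424650716/50975791
APPEND 12: p_7 = 12·424650716 + 12465319 = 5108273911, q_7 = 12·50975791 + 1496358 = 613205850 → 5108273911/613205850
APPEND 26: p_8 = 26·5108273911 + 424650716 = 133239772402, q_8 = 26·613205850 + 50975791 = 15994327891 → 133239772402/15994327891
APPEND 43: p_9 = 43·133239772402 + 5108273911 = 5734418487197, q_9 = 43·15994327891 + 613205850 = 688369305163 → 5734418487197/688369305163
APPEND 36: p_10 = 36·5734418487197 + 133239772402 = 206572305311494, q_10 = 36·688369305163 + 15994327891 = 24797289313759 → 206572305311494/24797289313759
APPEND 15: p_11 = 15·206572305311494 + 5734418487197 = 3104318998159607, q_11 = 15·24797289313759 + 688369305163 = 372647709011548 → 3104318998159607/372647709011548
APPEND 20: p_12 = 20·3104318998159607 + 206572305311494 = 62292952268503634, q_12 = 20·372647709011548 + 24797289313759 = 7477751469544719 → 62292952268503634/7477751469544719
APPEND 14: p_13 = 14·62292952268503634 + 3104318998159607 = 875205650757210483, q_13 = 14·7477751469544719 + 372647709011548 = 105061168282637614 → 875205650757210483/105061168282637614
APPEND 30: p_14 = 30·875205650757210483 + 62292952268503634 = 26318462474984818124, q_14 = 30·105061168282637614 + 7477751469544719 = 3159312799948673139 → 26318462474984818124/3159312799948673139
APPEND 20: p_15 = 20·26318462474984818124 + 875205650757210483 = 527244455150453572963, q_15 = 20·3159312799948673139 + 105061168282637614 = 63291317167256100394 → 527244455150453572963/63291317167256100394
APPEND 24: p_16 = 24·527244455150453572963 + 26318462474984818124 = 12680185386085870569236, q_16 = 24·63291317167256100394 + 3159312799948673139 = 1522150924814095082595 → 12680185386085870569236/1522150924814095082595
APPEND 40: p_17 = 40·12680185386085870569236 + 527244455150453572963 = 507734659898585276342403, q_17 = 40·1522150924814095082595 + 63291317167256100394 = 60949328309731059404194 → 507734659898585276342403/60949328309731059404194

25/3
958/115
17269/2073
12465319/1496358
424650716/50975791
5108273911/613205850
133239772402/15994327891
5734418487197/688369305163
206572305311494/24797289313759
3104318998159607/372647709011548
62292952268503634/7477751469544719
527244455150453572963/63291317167256100394
12680185386085870569236/1522150924814095082595
507734659898585276342403/60949328309731059404194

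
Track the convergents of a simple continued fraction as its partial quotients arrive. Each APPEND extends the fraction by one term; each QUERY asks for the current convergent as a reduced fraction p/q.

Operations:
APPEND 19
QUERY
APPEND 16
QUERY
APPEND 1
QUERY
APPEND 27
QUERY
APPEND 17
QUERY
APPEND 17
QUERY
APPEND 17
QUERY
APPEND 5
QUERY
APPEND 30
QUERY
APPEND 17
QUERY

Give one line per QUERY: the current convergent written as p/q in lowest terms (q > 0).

19/1
305/16
324/17
9053/475
154225/8092
2630878/138039
44879151/2354755
227026633/11911814
6855678141/359709175
116773555030/6126967789

APPEND 19: p_0 = 19·1 + 0 = 19, q_0 = 19·0 + 1 = 1 → 19/1
APPEND 16: p_1 = 16·19 + 1 = 305, q_1 = 16·1 + 0 = 16 → 305/16
APPEND 1: p_2 = 1·305 + 19 = 324, q_2 = 1·16 + 1 = 17 → 324/17
APPEND 27: p_3 = 27·324 + 305 = 9053, q_3 = 27·17 + 16 = 475 → 9053/475
APPEND 17: p_4 = 17·9053 + 324 = 154225, q_4 = 17·475 + 17 = 8092 → 154225/8092
APPEND 17: p_5 = 17·154225 + 9053 = 2630878, q_5 = 17·8092 + 475 = 138039 → 2630878/138039
APPEND 17: p_6 = 17·2630878 + 154225 = 44879151, q_6 = 17·138039 + 8092 = 2354755 → 44879151/2354755
APPEND 5: p_7 = 5·44879151 + 2630878 = 227026633, q_7 = 5·2354755 + 138039 = 11911814 → 227026633/11911814
APPEND 30: p_8 = 30·227026633 + 44879151 = 6855678141, q_8 = 30·11911814 + 2354755 = 359709175 → 6855678141/359709175
APPEND 17: p_9 = 17·6855678141 + 227026633 = 116773555030, q_9 = 17·359709175 + 11911814 = 6126967789 → 116773555030/6126967789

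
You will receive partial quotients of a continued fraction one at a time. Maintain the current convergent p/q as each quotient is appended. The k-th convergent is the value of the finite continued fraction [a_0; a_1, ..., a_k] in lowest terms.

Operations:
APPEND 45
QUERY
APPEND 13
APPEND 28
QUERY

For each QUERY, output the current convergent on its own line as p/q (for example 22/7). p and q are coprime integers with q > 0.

APPEND 45: p_0 = 45·1 + 0 = 45, q_0 = 45·0 + 1 = 1 → 45/1
APPEND 13: p_1 = 13·45 + 1 = 586, q_1 = 13·1 + 0 = 13 → 586/13
APPEND 28: p_2 = 28·586 + 45 = 16453, q_2 = 28·13 + 1 = 365 → 16453/365

45/1
16453/365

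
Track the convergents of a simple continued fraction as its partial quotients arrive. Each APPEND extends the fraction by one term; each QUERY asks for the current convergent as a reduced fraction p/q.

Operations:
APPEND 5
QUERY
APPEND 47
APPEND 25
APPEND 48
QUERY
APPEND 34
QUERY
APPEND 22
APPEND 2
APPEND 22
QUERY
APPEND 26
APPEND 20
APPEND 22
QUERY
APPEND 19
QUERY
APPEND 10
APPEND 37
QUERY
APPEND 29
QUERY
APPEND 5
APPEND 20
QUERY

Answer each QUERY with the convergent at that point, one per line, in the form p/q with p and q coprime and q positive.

5/1
283676/56495
9650889/1922006
9779465088/1947612347
112538267025381/22412362679996
2143330871940227/426851329017911
799339669369763314/159191100484804833
23202396258709563757/4620832839712199263
2359428815517061205737/469887938820628222223

APPEND 5: p_0 = 5·1 + 0 = 5, q_0 = 5·0 + 1 = 1 → 5/1
APPEND 47: p_1 = 47·5 + 1 = 236, q_1 = 47·1 + 0 = 47 → 236/47
APPEND 25: p_2 = 25·236 + 5 = 5905, q_2 = 25·47 + 1 = 1176 → 5905/1176
APPEND 48: p_3 = 48·5905 + 236 = 283676, q_3 = 48·1176 + 47 = 56495 → 283676/56495
APPEND 34: p_4 = 34·283676 + 5905 = 9650889, q_4 = 34·56495 + 1176 = 1922006 → 9650889/1922006
APPEND 22: p_5 = 22·9650889 + 283676 = 212603234, q_5 = 22·1922006 + 56495 = 42340627 → 212603234/42340627
APPEND 2: p_6 = 2·212603234 + 9650889 = 434857357, q_6 = 2·42340627 + 1922006 = 86603260 → 434857357/86603260
APPEND 22: p_7 = 22·434857357 + 212603234 = 9779465088, q_7 = 22·86603260 + 42340627 = 1947612347 → 9779465088/1947612347
APPEND 26: p_8 = 26·9779465088 + 434857357 = 254700949645, q_8 = 26·1947612347 + 86603260 = 50724524282 → 254700949645/50724524282
APPEND 20: p_9 = 20·254700949645 + 9779465088 = 5103798457988, q_9 = 20·50724524282 + 1947612347 = 1016438097987 → 5103798457988/1016438097987
APPEND 22: p_10 = 22·5103798457988 + 254700949645 = 112538267025381, q_10 = 22·1016438097987 + 50724524282 = 22412362679996 → 112538267025381/22412362679996
APPEND 19: p_11 = 19·112538267025381 + 5103798457988 = 2143330871940227, q_11 = 19·22412362679996 + 1016438097987 = 426851329017911 → 2143330871940227/426851329017911
APPEND 10: p_12 = 10·2143330871940227 + 112538267025381 = 21545846986427651, q_12 = 10·426851329017911 + 22412362679996 = 4290925652859106 → 21545846986427651/4290925652859106
APPEND 37: p_13 = 37·21545846986427651 + 2143330871940227 = 799339669369763314, q_13 = 37·4290925652859106 + 426851329017911 = 159191100484804833 → 799339669369763314/159191100484804833
APPEND 29: p_14 = 29·799339669369763314 + 21545846986427651 = 23202396258709563757, q_14 = 29·159191100484804833 + 4290925652859106 = 4620832839712199263 → 23202396258709563757/4620832839712199263
APPEND 5: p_15 = 5·23202396258709563757 + 799339669369763314 = 116811320962917582099, q_15 = 5·4620832839712199263 + 159191100484804833 = 23263355299045801148 → 116811320962917582099/23263355299045801148
APPEND 20: p_16 = 20·116811320962917582099 + 23202396258709563757 = 2359428815517061205737, q_16 = 20·23263355299045801148 + 4620832839712199263 = 469887938820628222223 → 2359428815517061205737/469887938820628222223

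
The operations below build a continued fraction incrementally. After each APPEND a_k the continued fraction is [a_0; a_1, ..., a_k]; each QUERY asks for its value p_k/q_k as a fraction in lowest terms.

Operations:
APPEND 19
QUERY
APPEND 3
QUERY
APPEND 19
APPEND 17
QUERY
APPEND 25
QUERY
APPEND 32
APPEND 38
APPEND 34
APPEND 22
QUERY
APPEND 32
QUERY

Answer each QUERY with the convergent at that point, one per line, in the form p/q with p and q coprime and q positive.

APPEND 19: p_0 = 19·1 + 0 = 19, q_0 = 19·0 + 1 = 1 → 19/1
APPEND 3: p_1 = 3·19 + 1 = 58, q_1 = 3·1 + 0 = 3 → 58/3
APPEND 19: p_2 = 19·58 + 19 = 1121, q_2 = 19·3 + 1 = 58 → 1121/58
APPEND 17: p_3 = 17·1121 + 58 = 19115, q_3 = 17·58 + 3 = 989 → 19115/989
APPEND 25: p_4 = 25·19115 + 1121 = 478996, q_4 = 25·989 + 58 = 24783 → 478996/24783
APPEND 32: p_5 = 32·478996 + 19115 = 15346987, q_5 = 32·24783 + 989 = 794045 → 15346987/794045
APPEND 38: p_6 = 38·15346987 + 478996 = 583664502, q_6 = 38·794045 + 24783 = 30198493 → 583664502/30198493
APPEND 34: p_7 = 34·583664502 + 15346987 = 19859940055, q_7 = 34·30198493 + 794045 = 1027542807 → 19859940055/1027542807
APPEND 22: p_8 = 22·19859940055 + 583664502 = 437502345712, q_8 = 22·1027542807 + 30198493 = 22636140247 → 437502345712/22636140247
APPEND 32: p_9 = 32·437502345712 + 19859940055 = 14019935002839, q_9 = 32·22636140247 + 1027542807 = 725384030711 → 14019935002839/725384030711

19/1
58/3
19115/989
478996/24783
437502345712/22636140247
14019935002839/725384030711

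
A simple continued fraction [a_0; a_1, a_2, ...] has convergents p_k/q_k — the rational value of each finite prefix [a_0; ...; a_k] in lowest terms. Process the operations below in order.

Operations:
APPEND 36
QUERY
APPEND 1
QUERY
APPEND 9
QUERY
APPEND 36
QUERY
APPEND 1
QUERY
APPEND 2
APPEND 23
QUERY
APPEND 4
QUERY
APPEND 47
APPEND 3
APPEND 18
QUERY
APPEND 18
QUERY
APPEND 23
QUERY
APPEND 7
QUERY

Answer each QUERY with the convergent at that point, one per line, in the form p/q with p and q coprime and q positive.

APPEND 36: p_0 = 36·1 + 0 = 36, q_0 = 36·0 + 1 = 1 → 36/1
APPEND 1: p_1 = 1·36 + 1 = 37, q_1 = 1·1 + 0 = 1 → 37/1
APPEND 9: p_2 = 9·37 + 36 = 369, q_2 = 9·1 + 1 = 10 → 369/10
APPEND 36: p_3 = 36·369 + 37 = 13321, q_3 = 36·10 + 1 = 361 → 13321/361
APPEND 1: p_4 = 1·13321 + 369 = 13690, q_4 = 1·361 + 10 = 371 → 13690/371
APPEND 2: p_5 = 2·13690 + 13321 = 40701, q_5 = 2·371 + 361 = 1103 → 40701/1103
APPEND 23: p_6 = 23·40701 + 13690 = 949813, q_6 = 23·1103 + 371 = 25740 → 949813/25740
APPEND 4: p_7 = 4·949813 + 40701 = 3839953, q_7 = 4·25740 + 1103 = 104063 → 3839953/104063
APPEND 47: p_8 = 47·3839953 + 949813 = 181427604, q_8 = 47·104063 + 25740 = 4916701 → 181427604/4916701
APPEND 3: p_9 = 3·181427604 + 3839953 = 548122765, q_9 = 3·4916701 + 104063 = 14854166 → 548122765/14854166
APPEND 18: p_10 = 18·548122765 + 181427604 = 10047637374, q_10 = 18·14854166 + 4916701 = 272291689 → 10047637374/272291689
APPEND 18: p_11 = 18·10047637374 + 548122765 = 181405595497, q_11 = 18·272291689 + 14854166 = 4916104568 → 181405595497/4916104568
APPEND 23: p_12 = 23·181405595497 + 10047637374 = 4182376333805, q_12 = 23·4916104568 + 272291689 = 113342696753 → 4182376333805/113342696753
APPEND 7: p_13 = 7·4182376333805 + 181405595497 = 29458039932132, q_13 = 7·113342696753 + 4916104568 = 798314981839 → 29458039932132/798314981839

36/1
37/1
369/10
13321/361
13690/371
949813/25740
3839953/104063
10047637374/272291689
181405595497/4916104568
4182376333805/113342696753
29458039932132/798314981839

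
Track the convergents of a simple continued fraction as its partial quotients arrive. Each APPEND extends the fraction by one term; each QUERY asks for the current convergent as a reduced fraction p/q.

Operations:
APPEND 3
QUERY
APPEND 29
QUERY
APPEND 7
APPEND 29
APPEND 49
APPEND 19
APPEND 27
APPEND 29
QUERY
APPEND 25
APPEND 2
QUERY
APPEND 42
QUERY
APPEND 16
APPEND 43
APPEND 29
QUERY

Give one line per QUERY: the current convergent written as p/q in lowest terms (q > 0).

3/1
88/29
13215752826/4355432705
674913665072/222427060237
28677222889147/9450972343720
574300718368282415/189268682928544616

APPEND 3: p_0 = 3·1 + 0 = 3, q_0 = 3·0 + 1 = 1 → 3/1
APPEND 29: p_1 = 29·3 + 1 = 88, q_1 = 29·1 + 0 = 29 → 88/29
APPEND 7: p_2 = 7·88 + 3 = 619, q_2 = 7·29 + 1 = 204 → 619/204
APPEND 29: p_3 = 29·619 + 88 = 18039, q_3 = 29·204 + 29 = 5945 → 18039/5945
APPEND 49: p_4 = 49·18039 + 619 = 884530, q_4 = 49·5945 + 204 = 291509 → 884530/291509
APPEND 19: p_5 = 19·884530 + 18039 = 16824109, q_5 = 19·291509 + 5945 = 5544616 → 16824109/5544616
APPEND 27: p_6 = 27·16824109 + 884530 = 455135473, q_6 = 27·5544616 + 291509 = 149996141 → 455135473/149996141
APPEND 29: p_7 = 29·455135473 + 16824109 = 13215752826, q_7 = 29·149996141 + 5544616 = 4355432705 → 13215752826/4355432705
APPEND 25: p_8 = 25·13215752826 + 455135473 = 330848956123, q_8 = 25·4355432705 + 149996141 = 109035813766 → 330848956123/109035813766
APPEND 2: p_9 = 2·330848956123 + 13215752826 = 674913665072, q_9 = 2·109035813766 + 4355432705 = 222427060237 → 674913665072/222427060237
APPEND 42: p_10 = 42·674913665072 + 330848956123 = 28677222889147, q_10 = 42·222427060237 + 109035813766 = 9450972343720 → 28677222889147/9450972343720
APPEND 16: p_11 = 16·28677222889147 + 674913665072 = 459510479891424, q_11 = 16·9450972343720 + 222427060237 = 151437984559757 → 459510479891424/151437984559757
APPEND 43: p_12 = 43·459510479891424 + 28677222889147 = 19787627858220379, q_12 = 43·151437984559757 + 9450972343720 = 6521284308413271 → 19787627858220379/6521284308413271
APPEND 29: p_13 = 29·19787627858220379 + 459510479891424 = 574300718368282415, q_13 = 29·6521284308413271 + 151437984559757 = 189268682928544616 → 574300718368282415/189268682928544616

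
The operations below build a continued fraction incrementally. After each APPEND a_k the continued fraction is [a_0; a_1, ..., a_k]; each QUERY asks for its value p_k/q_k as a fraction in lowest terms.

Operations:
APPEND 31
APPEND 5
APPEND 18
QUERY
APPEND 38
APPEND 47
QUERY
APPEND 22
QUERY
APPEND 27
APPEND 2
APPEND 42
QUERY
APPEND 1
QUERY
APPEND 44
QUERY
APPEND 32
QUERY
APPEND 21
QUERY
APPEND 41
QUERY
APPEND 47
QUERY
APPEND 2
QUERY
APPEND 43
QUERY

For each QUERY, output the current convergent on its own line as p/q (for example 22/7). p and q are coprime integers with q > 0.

2839/91
5080625/162852
111881788/3586207
261899591681/8394808179
268063251271/8592375268
12056682647605/386459319971
386081907974631/12375290614340
8119776750114856/260267562221111
333296928662683727/10683345341679891
15673075423896250025/502377498621175988
31679447776455183777/1015438342584031867
1377889329811469152436/44166226229734546269

APPEND 31: p_0 = 31·1 + 0 = 31, q_0 = 31·0 + 1 = 1 → 31/1
APPEND 5: p_1 = 5·31 + 1 = 156, q_1 = 5·1 + 0 = 5 → 156/5
APPEND 18: p_2 = 18·156 + 31 = 2839, q_2 = 18·5 + 1 = 91 → 2839/91
APPEND 38: p_3 = 38·2839 + 156 = 108038, q_3 = 38·91 + 5 = 3463 → 108038/3463
APPEND 47: p_4 = 47·108038 + 2839 = 5080625, q_4 = 47·3463 + 91 = 162852 → 5080625/162852
APPEND 22: p_5 = 22·5080625 + 108038 = 111881788, q_5 = 22·162852 + 3463 = 3586207 → 111881788/3586207
APPEND 27: p_6 = 27·111881788 + 5080625 = 3025888901, q_6 = 27·3586207 + 162852 = 96990441 → 3025888901/96990441
APPEND 2: p_7 = 2·3025888901 + 111881788 = 6163659590, q_7 = 2·96990441 + 3586207 = 197567089 → 6163659590/197567089
APPEND 42: p_8 = 42·6163659590 + 3025888901 = 261899591681, q_8 = 42·197567089 + 96990441 = 8394808179 → 261899591681/8394808179
APPEND 1: p_9 = 1·261899591681 + 6163659590 = 268063251271, q_9 = 1·8394808179 + 197567089 = 8592375268 → 268063251271/8592375268
APPEND 44: p_10 = 44·268063251271 + 261899591681 = 12056682647605, q_10 = 44·8592375268 + 8394808179 = 386459319971 → 12056682647605/386459319971
APPEND 32: p_11 = 32·12056682647605 + 268063251271 = 386081907974631, q_11 = 32·386459319971 + 8592375268 = 12375290614340 → 386081907974631/12375290614340
APPEND 21: p_12 = 21·386081907974631 + 12056682647605 = 8119776750114856, q_12 = 21·12375290614340 + 386459319971 = 260267562221111 → 8119776750114856/260267562221111
APPEND 41: p_13 = 41·8119776750114856 + 386081907974631 = 333296928662683727, q_13 = 41·260267562221111 + 12375290614340 = 10683345341679891 → 333296928662683727/10683345341679891
APPEND 47: p_14 = 47·333296928662683727 + 8119776750114856 = 15673075423896250025, q_14 = 47·10683345341679891 + 260267562221111 = 502377498621175988 → 15673075423896250025/502377498621175988
APPEND 2: p_15 = 2·15673075423896250025 + 333296928662683727 = 31679447776455183777, q_15 = 2·502377498621175988 + 10683345341679891 = 1015438342584031867 → 31679447776455183777/1015438342584031867
APPEND 43: p_16 = 43·31679447776455183777 + 15673075423896250025 = 1377889329811469152436, q_16 = 43·1015438342584031867 + 502377498621175988 = 44166226229734546269 → 1377889329811469152436/44166226229734546269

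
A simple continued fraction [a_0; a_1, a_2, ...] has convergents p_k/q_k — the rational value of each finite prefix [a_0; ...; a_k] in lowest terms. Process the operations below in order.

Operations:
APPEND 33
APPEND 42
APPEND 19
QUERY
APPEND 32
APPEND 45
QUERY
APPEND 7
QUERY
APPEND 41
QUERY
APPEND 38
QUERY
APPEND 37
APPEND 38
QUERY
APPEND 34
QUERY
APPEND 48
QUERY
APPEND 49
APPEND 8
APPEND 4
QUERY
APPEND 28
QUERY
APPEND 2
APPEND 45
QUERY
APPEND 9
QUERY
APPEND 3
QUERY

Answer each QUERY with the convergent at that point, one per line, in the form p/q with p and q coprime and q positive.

26386/799
38084641/1153249
267438226/8098353
11003051907/333185722
418383410692/12669155789
589083574816110/17838163252559
20044332732995251/606966642536921
962717054758588158/29152237005024767
1561225808743860247401/47275806084348865700
44092830802010076035330/1335184255237883268399
4082702764376390630348075/123629178500443076380809
36834071766800279685450736/1115380250820547802829779
114584918064777229686700283/3469769930962086484870146

APPEND 33: p_0 = 33·1 + 0 = 33, q_0 = 33·0 + 1 = 1 → 33/1
APPEND 42: p_1 = 42·33 + 1 = 1387, q_1 = 42·1 + 0 = 42 → 1387/42
APPEND 19: p_2 = 19·1387 + 33 = 26386, q_2 = 19·42 + 1 = 799 → 26386/799
APPEND 32: p_3 = 32·26386 + 1387 = 845739, q_3 = 32·799 + 42 = 25610 → 845739/25610
APPEND 45: p_4 = 45·845739 + 26386 = 38084641, q_4 = 45·25610 + 799 = 1153249 → 38084641/1153249
APPEND 7: p_5 = 7·38084641 + 845739 = 267438226, q_5 = 7·1153249 + 25610 = 8098353 → 267438226/8098353
APPEND 41: p_6 = 41·267438226 + 38084641 = 11003051907, q_6 = 41·8098353 + 1153249 = 333185722 → 11003051907/333185722
APPEND 38: p_7 = 38·11003051907 + 267438226 = 418383410692, q_7 = 38·333185722 + 8098353 = 12669155789 → 418383410692/12669155789
APPEND 37: p_8 = 37·418383410692 + 11003051907 = 15491189247511, q_8 = 37·12669155789 + 333185722 = 469091949915 → 15491189247511/469091949915
APPEND 38: p_9 = 38·15491189247511 + 418383410692 = 589083574816110, q_9 = 38·469091949915 + 12669155789 = 17838163252559 → 589083574816110/17838163252559
APPEND 34: p_10 = 34·589083574816110 + 15491189247511 = 20044332732995251, q_10 = 34·17838163252559 + 469091949915 = 606966642536921 → 20044332732995251/606966642536921
APPEND 48: p_11 = 48·20044332732995251 + 589083574816110 = 962717054758588158, q_11 = 48·606966642536921 + 17838163252559 = 29152237005024767 → 962717054758588158/29152237005024767
APPEND 49: p_12 = 49·962717054758588158 + 20044332732995251 = 47193180015903814993, q_12 = 49·29152237005024767 + 606966642536921 = 1429066579888750504 → 47193180015903814993/1429066579888750504
APPEND 8: p_13 = 8·47193180015903814993 + 962717054758588158 = 378508157181989108102, q_13 = 8·1429066579888750504 + 29152237005024767 = 11461684876115028799 → 378508157181989108102/11461684876115028799
APPEND 4: p_14 = 4·378508157181989108102 + 47193180015903814993 = 1561225808743860247401, q_14 = 4·11461684876115028799 + 1429066579888750504 = 47275806084348865700 → 1561225808743860247401/47275806084348865700
APPEND 28: p_15 = 28·1561225808743860247401 + 378508157181989108102 = 44092830802010076035330, q_15 = 28·47275806084348865700 + 11461684876115028799 = 1335184255237883268399 → 44092830802010076035330/1335184255237883268399
APPEND 2: p_16 = 2·44092830802010076035330 + 1561225808743860247401 = 89746887412764012318061, q_16 = 2·1335184255237883268399 + 47275806084348865700 = 2717644316560115402498 → 89746887412764012318061/2717644316560115402498
APPEND 45: p_17 = 45·89746887412764012318061 + 44092830802010076035330 = 4082702764376390630348075, q_17 = 45·2717644316560115402498 + 1335184255237883268399 = 123629178500443076380809 → 4082702764376390630348075/123629178500443076380809
APPEND 9: p_18 = 9·4082702764376390630348075 + 89746887412764012318061 = 36834071766800279685450736, q_18 = 9·123629178500443076380809 + 2717644316560115402498 = 1115380250820547802829779 → 36834071766800279685450736/1115380250820547802829779
APPEND 3: p_19 = 3·36834071766800279685450736 + 4082702764376390630348075 = 114584918064777229686700283, q_19 = 3·1115380250820547802829779 + 123629178500443076380809 = 3469769930962086484870146 → 114584918064777229686700283/3469769930962086484870146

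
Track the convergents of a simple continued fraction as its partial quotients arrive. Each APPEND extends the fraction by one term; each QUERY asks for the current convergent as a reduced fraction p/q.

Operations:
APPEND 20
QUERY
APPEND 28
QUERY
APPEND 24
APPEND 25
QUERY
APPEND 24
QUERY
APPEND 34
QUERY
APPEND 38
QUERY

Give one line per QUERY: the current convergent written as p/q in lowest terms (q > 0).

20/1
561/28
337661/16853
8117348/405145
276327493/13791783
10508562082/524492899

APPEND 20: p_0 = 20·1 + 0 = 20, q_0 = 20·0 + 1 = 1 → 20/1
APPEND 28: p_1 = 28·20 + 1 = 561, q_1 = 28·1 + 0 = 28 → 561/28
APPEND 24: p_2 = 24·561 + 20 = 13484, q_2 = 24·28 + 1 = 673 → 13484/673
APPEND 25: p_3 = 25·13484 + 561 = 337661, q_3 = 25·673 + 28 = 16853 → 337661/16853
APPEND 24: p_4 = 24·337661 + 13484 = 8117348, q_4 = 24·16853 + 673 = 405145 → 8117348/405145
APPEND 34: p_5 = 34·8117348 + 337661 = 276327493, q_5 = 34·405145 + 16853 = 13791783 → 276327493/13791783
APPEND 38: p_6 = 38·276327493 + 8117348 = 10508562082, q_6 = 38·13791783 + 405145 = 524492899 → 10508562082/524492899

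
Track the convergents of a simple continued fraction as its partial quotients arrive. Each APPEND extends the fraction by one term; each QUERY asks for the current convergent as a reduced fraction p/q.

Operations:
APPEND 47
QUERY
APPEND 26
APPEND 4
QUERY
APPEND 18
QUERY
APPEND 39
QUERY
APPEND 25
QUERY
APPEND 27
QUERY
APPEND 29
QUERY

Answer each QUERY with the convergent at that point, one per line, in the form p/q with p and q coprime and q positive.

47/1
4939/105
90125/1916
3519814/74829
88085475/1872641
2381827639/50636136
69161087006/1470320585

APPEND 47: p_0 = 47·1 + 0 = 47, q_0 = 47·0 + 1 = 1 → 47/1
APPEND 26: p_1 = 26·47 + 1 = 1223, q_1 = 26·1 + 0 = 26 → 1223/26
APPEND 4: p_2 = 4·1223 + 47 = 4939, q_2 = 4·26 + 1 = 105 → 4939/105
APPEND 18: p_3 = 18·4939 + 1223 = 90125, q_3 = 18·105 + 26 = 1916 → 90125/1916
APPEND 39: p_4 = 39·90125 + 4939 = 3519814, q_4 = 39·1916 + 105 = 74829 → 3519814/74829
APPEND 25: p_5 = 25·3519814 + 90125 = 88085475, q_5 = 25·74829 + 1916 = 1872641 → 88085475/1872641
APPEND 27: p_6 = 27·88085475 + 3519814 = 2381827639, q_6 = 27·1872641 + 74829 = 50636136 → 2381827639/50636136
APPEND 29: p_7 = 29·2381827639 + 88085475 = 69161087006, q_7 = 29·50636136 + 1872641 = 1470320585 → 69161087006/1470320585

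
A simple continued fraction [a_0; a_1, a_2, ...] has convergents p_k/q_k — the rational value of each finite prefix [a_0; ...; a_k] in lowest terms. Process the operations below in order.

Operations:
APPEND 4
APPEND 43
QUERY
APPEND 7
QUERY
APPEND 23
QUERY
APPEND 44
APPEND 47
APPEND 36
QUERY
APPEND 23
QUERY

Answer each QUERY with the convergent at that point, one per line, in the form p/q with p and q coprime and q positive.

173/43
1215/302
28118/6989
2097635299/521387478
48303845124/12006386429

APPEND 4: p_0 = 4·1 + 0 = 4, q_0 = 4·0 + 1 = 1 → 4/1
APPEND 43: p_1 = 43·4 + 1 = 173, q_1 = 43·1 + 0 = 43 → 173/43
APPEND 7: p_2 = 7·173 + 4 = 1215, q_2 = 7·43 + 1 = 302 → 1215/302
APPEND 23: p_3 = 23·1215 + 173 = 28118, q_3 = 23·302 + 43 = 6989 → 28118/6989
APPEND 44: p_4 = 44·28118 + 1215 = 1238407, q_4 = 44·6989 + 302 = 307818 → 1238407/307818
APPEND 47: p_5 = 47·1238407 + 28118 = 58233247, q_5 = 47·307818 + 6989 = 14474435 → 58233247/14474435
APPEND 36: p_6 = 36·58233247 + 1238407 = 2097635299, q_6 = 36·14474435 + 307818 = 521387478 → 2097635299/521387478
APPEND 23: p_7 = 23·2097635299 + 58233247 = 48303845124, q_7 = 23·521387478 + 14474435 = 12006386429 → 48303845124/12006386429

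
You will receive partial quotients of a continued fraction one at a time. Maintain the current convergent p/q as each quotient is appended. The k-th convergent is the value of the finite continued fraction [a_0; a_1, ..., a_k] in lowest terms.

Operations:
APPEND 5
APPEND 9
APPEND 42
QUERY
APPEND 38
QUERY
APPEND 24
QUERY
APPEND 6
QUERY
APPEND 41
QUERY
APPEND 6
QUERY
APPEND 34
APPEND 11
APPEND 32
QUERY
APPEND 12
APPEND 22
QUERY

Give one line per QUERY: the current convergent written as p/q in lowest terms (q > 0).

APPEND 5: p_0 = 5·1 + 0 = 5, q_0 = 5·0 + 1 = 1 → 5/1
APPEND 9: p_1 = 9·5 + 1 = 46, q_1 = 9·1 + 0 = 9 → 46/9
APPEND 42: p_2 = 42·46 + 5 = 1937, q_2 = 42·9 + 1 = 379 → 1937/379
APPEND 38: p_3 = 38·1937 + 46 = 73652, q_3 = 38·379 + 9 = 14411 → 73652/14411
APPEND 24: p_4 = 24·73652 + 1937 = 1769585, q_4 = 24·14411 + 379 = 346243 → 1769585/346243
APPEND 6: p_5 = 6·1769585 + 73652 = 10691162, q_5 = 6·346243 + 14411 = 2091869 → 10691162/2091869
APPEND 41: p_6 = 41·10691162 + 1769585 = 440107227, q_6 = 41·2091869 + 346243 = 86112872 → 440107227/86112872
APPEND 6: p_7 = 6·440107227 + 10691162 = 2651334524, q_7 = 6·86112872 + 2091869 = 518769101 → 2651334524/518769101
APPEND 34: p_8 = 34·2651334524 + 440107227 = 90585481043, q_8 = 34·518769101 + 86112872 = 17724262306 → 90585481043/17724262306
APPEND 11: p_9 = 11·90585481043 + 2651334524 = 999091625997, q_9 = 11·17724262306 + 518769101 = 195485654467 → 999091625997/195485654467
APPEND 32: p_10 = 32·999091625997 + 90585481043 = 32061517512947, q_10 = 32·195485654467 + 17724262306 = 6273265205250 → 32061517512947/6273265205250
APPEND 12: p_11 = 12·32061517512947 + 999091625997 = 385737301781361, q_11 = 12·6273265205250 + 195485654467 = 75474668117467 → 385737301781361/75474668117467
APPEND 22: p_12 = 22·385737301781361 + 32061517512947 = 8518282156702889, q_12 = 22·75474668117467 + 6273265205250 = 1666715963789524 → 8518282156702889/1666715963789524

1937/379
73652/14411
1769585/346243
10691162/2091869
440107227/86112872
2651334524/518769101
32061517512947/6273265205250
8518282156702889/1666715963789524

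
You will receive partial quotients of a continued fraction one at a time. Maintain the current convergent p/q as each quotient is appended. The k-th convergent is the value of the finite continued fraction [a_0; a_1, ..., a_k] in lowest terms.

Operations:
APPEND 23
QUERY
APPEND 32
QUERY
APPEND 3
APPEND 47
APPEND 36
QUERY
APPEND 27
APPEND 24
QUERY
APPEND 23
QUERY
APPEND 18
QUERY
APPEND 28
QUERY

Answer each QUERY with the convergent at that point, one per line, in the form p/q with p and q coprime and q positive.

APPEND 23: p_0 = 23·1 + 0 = 23, q_0 = 23·0 + 1 = 1 → 23/1
APPEND 32: p_1 = 32·23 + 1 = 737, q_1 = 32·1 + 0 = 32 → 737/32
APPEND 3: p_2 = 3·737 + 23 = 2234, q_2 = 3·32 + 1 = 97 → 2234/97
APPEND 47: p_3 = 47·2234 + 737 = 105735, q_3 = 47·97 + 32 = 4591 → 105735/4591
APPEND 36: p_4 = 36·105735 + 2234 = 3808694, q_4 = 36·4591 + 97 = 165373 → 3808694/165373
APPEND 27: p_5 = 27·3808694 + 105735 = 102940473, q_5 = 27·165373 + 4591 = 4469662 → 102940473/4469662
APPEND 24: p_6 = 24·102940473 + 3808694 = 2474380046, q_6 = 24·4469662 + 165373 = 107437261 → 2474380046/107437261
APPEND 23: p_7 = 23·2474380046 + 102940473 = 57013681531, q_7 = 23·107437261 + 4469662 = 2475526665 → 57013681531/2475526665
APPEND 18: p_8 = 18·57013681531 + 2474380046 = 1028720647604, q_8 = 18·2475526665 + 107437261 = 44666917231 → 1028720647604/44666917231
APPEND 28: p_9 = 28·1028720647604 + 57013681531 = 28861191814443, q_9 = 28·44666917231 + 2475526665 = 1253149209133 → 28861191814443/1253149209133

23/1
737/32
3808694/165373
2474380046/107437261
57013681531/2475526665
1028720647604/44666917231
28861191814443/1253149209133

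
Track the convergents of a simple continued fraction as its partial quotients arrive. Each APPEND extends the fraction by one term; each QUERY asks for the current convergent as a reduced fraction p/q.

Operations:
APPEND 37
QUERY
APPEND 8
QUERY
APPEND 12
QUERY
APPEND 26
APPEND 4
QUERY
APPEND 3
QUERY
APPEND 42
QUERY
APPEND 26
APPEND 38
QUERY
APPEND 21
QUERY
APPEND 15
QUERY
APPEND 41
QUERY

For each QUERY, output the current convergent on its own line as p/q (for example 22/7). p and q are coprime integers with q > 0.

37/1
297/8
3601/97
379293/10217
1231802/33181
52114977/1403819
51588520729/1389637869
1084715156513/29218927724
16322315868424/439673553729
670299665761897/18055834630613

APPEND 37: p_0 = 37·1 + 0 = 37, q_0 = 37·0 + 1 = 1 → 37/1
APPEND 8: p_1 = 8·37 + 1 = 297, q_1 = 8·1 + 0 = 8 → 297/8
APPEND 12: p_2 = 12·297 + 37 = 3601, q_2 = 12·8 + 1 = 97 → 3601/97
APPEND 26: p_3 = 26·3601 + 297 = 93923, q_3 = 26·97 + 8 = 2530 → 93923/2530
APPEND 4: p_4 = 4·93923 + 3601 = 379293, q_4 = 4·2530 + 97 = 10217 → 379293/10217
APPEND 3: p_5 = 3·379293 + 93923 = 1231802, q_5 = 3·10217 + 2530 = 33181 → 1231802/33181
APPEND 42: p_6 = 42·1231802 + 379293 = 52114977, q_6 = 42·33181 + 10217 = 1403819 → 52114977/1403819
APPEND 26: p_7 = 26·52114977 + 1231802 = 1356221204, q_7 = 26·1403819 + 33181 = 36532475 → 1356221204/36532475
APPEND 38: p_8 = 38·1356221204 + 52114977 = 51588520729, q_8 = 38·36532475 + 1403819 = 1389637869 → 51588520729/1389637869
APPEND 21: p_9 = 21·51588520729 + 1356221204 = 1084715156513, q_9 = 21·1389637869 + 36532475 = 29218927724 → 1084715156513/29218927724
APPEND 15: p_10 = 15·1084715156513 + 51588520729 = 16322315868424, q_10 = 15·29218927724 + 1389637869 = 439673553729 → 16322315868424/439673553729
APPEND 41: p_11 = 41·16322315868424 + 1084715156513 = 670299665761897, q_11 = 41·439673553729 + 29218927724 = 18055834630613 → 670299665761897/18055834630613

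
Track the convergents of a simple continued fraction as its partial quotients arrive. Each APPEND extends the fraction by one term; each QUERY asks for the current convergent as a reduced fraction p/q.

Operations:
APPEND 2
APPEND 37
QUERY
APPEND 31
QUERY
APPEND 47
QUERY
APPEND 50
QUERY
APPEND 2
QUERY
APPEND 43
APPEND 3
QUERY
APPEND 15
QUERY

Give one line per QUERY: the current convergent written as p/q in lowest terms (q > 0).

APPEND 2: p_0 = 2·1 + 0 = 2, q_0 = 2·0 + 1 = 1 → 2/1
APPEND 37: p_1 = 37·2 + 1 = 75, q_1 = 37·1 + 0 = 37 → 75/37
APPEND 31: p_2 = 31·75 + 2 = 2327, q_2 = 31·37 + 1 = 1148 → 2327/1148
APPEND 47: p_3 = 47·2327 + 75 = 109444, q_3 = 47·1148 + 37 = 53993 → 109444/53993
APPEND 50: p_4 = 50·109444 + 2327 = 5474527, q_4 = 50·53993 + 1148 = 2700798 → 5474527/2700798
APPEND 2: p_5 = 2·5474527 + 109444 = 11058498, q_5 = 2·2700798 + 53993 = 5455589 → 11058498/5455589
APPEND 43: p_6 = 43·11058498 + 5474527 = 480989941, q_6 = 43·5455589 + 2700798 = 237291125 → 480989941/237291125
APPEND 3: p_7 = 3·480989941 + 11058498 = 1454028321, q_7 = 3·237291125 + 5455589 = 717328964 → 1454028321/717328964
APPEND 15: p_8 = 15·1454028321 + 480989941 = 22291414756, q_8 = 15·717328964 + 237291125 = 10997225585 → 22291414756/10997225585

75/37
2327/1148
109444/53993
5474527/2700798
11058498/5455589
1454028321/717328964
22291414756/10997225585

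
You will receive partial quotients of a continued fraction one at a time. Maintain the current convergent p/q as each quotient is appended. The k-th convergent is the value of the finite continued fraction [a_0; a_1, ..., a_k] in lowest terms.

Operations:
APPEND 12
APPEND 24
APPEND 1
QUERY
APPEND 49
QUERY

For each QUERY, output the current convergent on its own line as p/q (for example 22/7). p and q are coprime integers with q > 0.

301/25
15038/1249

APPEND 12: p_0 = 12·1 + 0 = 12, q_0 = 12·0 + 1 = 1 → 12/1
APPEND 24: p_1 = 24·12 + 1 = 289, q_1 = 24·1 + 0 = 24 → 289/24
APPEND 1: p_2 = 1·289 + 12 = 301, q_2 = 1·24 + 1 = 25 → 301/25
APPEND 49: p_3 = 49·301 + 289 = 15038, q_3 = 49·25 + 24 = 1249 → 15038/1249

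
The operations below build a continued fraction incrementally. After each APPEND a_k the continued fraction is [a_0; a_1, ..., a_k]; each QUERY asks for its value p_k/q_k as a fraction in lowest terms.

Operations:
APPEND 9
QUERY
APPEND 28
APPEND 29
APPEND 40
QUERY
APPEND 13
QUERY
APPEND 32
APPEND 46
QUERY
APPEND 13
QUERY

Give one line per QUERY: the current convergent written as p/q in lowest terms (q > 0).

9/1
294093/32548
3830555/423937
5655935793/625956409
73650037162/8151031849

APPEND 9: p_0 = 9·1 + 0 = 9, q_0 = 9·0 + 1 = 1 → 9/1
APPEND 28: p_1 = 28·9 + 1 = 253, q_1 = 28·1 + 0 = 28 → 253/28
APPEND 29: p_2 = 29·253 + 9 = 7346, q_2 = 29·28 + 1 = 813 → 7346/813
APPEND 40: p_3 = 40·7346 + 253 = 294093, q_3 = 40·813 + 28 = 32548 → 294093/32548
APPEND 13: p_4 = 13·294093 + 7346 = 3830555, q_4 = 13·32548 + 813 = 423937 → 3830555/423937
APPEND 32: p_5 = 32·3830555 + 294093 = 122871853, q_5 = 32·423937 + 32548 = 13598532 → 122871853/13598532
APPEND 46: p_6 = 46·122871853 + 3830555 = 5655935793, q_6 = 46·13598532 + 423937 = 625956409 → 5655935793/625956409
APPEND 13: p_7 = 13·5655935793 + 122871853 = 73650037162, q_7 = 13·625956409 + 13598532 = 8151031849 → 73650037162/8151031849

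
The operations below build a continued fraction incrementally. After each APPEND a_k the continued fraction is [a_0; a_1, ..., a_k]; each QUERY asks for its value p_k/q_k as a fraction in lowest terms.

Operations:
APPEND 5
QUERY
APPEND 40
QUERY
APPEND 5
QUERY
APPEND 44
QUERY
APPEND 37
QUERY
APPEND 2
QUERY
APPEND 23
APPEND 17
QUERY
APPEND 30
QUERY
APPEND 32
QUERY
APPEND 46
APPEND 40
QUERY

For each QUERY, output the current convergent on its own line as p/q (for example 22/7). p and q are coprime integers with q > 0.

APPEND 5: p_0 = 5·1 + 0 = 5, q_0 = 5·0 + 1 = 1 → 5/1
APPEND 40: p_1 = 40·5 + 1 = 201, q_1 = 40·1 + 0 = 40 → 201/40
APPEND 5: p_2 = 5·201 + 5 = 1010, q_2 = 5·40 + 1 = 201 → 1010/201
APPEND 44: p_3 = 44·1010 + 201 = 44641, q_3 = 44·201 + 40 = 8884 → 44641/8884
APPEND 37: p_4 = 37·44641 + 1010 = 1652727, q_4 = 37·8884 + 201 = 328909 → 1652727/328909
APPEND 2: p_5 = 2·1652727 + 44641 = 3350095, q_5 = 2·328909 + 8884 = 666702 → 3350095/666702
APPEND 23: p_6 = 23·3350095 + 1652727 = 78704912, q_6 = 23·666702 + 328909 = 15663055 → 78704912/15663055
APPEND 17: p_7 = 17·78704912 + 3350095 = 1341333599, q_7 = 17·15663055 + 666702 = 266938637 → 1341333599/266938637
APPEND 30: p_8 = 30·1341333599 + 78704912 = 40318712882, q_8 = 30·266938637 + 15663055 = 8023822165 → 40318712882/8023822165
APPEND 32: p_9 = 32·40318712882 + 1341333599 = 1291540145823, q_9 = 32·8023822165 + 266938637 = 257029247917 → 1291540145823/257029247917
APPEND 46: p_10 = 46·1291540145823 + 40318712882 = 59451165420740, q_10 = 46·257029247917 + 8023822165 = 11831369226347 → 59451165420740/11831369226347
APPEND 40: p_11 = 40·59451165420740 + 1291540145823 = 2379338156975423, q_11 = 40·11831369226347 + 257029247917 = 473511798301797 → 2379338156975423/473511798301797

5/1
201/40
1010/201
44641/8884
1652727/328909
3350095/666702
1341333599/266938637
40318712882/8023822165
1291540145823/257029247917
2379338156975423/473511798301797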